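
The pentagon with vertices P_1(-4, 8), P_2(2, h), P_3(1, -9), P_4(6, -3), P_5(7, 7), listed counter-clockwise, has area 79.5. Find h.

The doubled signed area Σ (x_i y_{i+1} − x_{i+1} y_i) is linear in h.
With h=0 it equals 164; the coefficient of h is -5 (from the two edges through P_2).
So -5·h + 164 = 2·79.5 = 159 ⇒ h = 1.

1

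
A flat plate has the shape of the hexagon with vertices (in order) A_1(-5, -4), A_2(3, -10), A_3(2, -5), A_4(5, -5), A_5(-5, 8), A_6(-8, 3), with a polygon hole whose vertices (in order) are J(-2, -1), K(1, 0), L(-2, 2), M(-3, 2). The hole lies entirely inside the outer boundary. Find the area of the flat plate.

90.5

Outer boundary:
Σ = (62) + (5) + (15) + (15) + (49) + (47) = 193
Area = |Σ|/2 = 96.5.
Hole:
Apply the surveyor's formula: 2A = Σ (x_i·y_{i+1} − x_{i+1}·y_i), indices taken mod 4.
Cross-terms: 1, 2, 2, 7  ⇒  Σ = 12
Area = |Σ|/2 = 6.
Net area = 96.5 − 6 = 90.5.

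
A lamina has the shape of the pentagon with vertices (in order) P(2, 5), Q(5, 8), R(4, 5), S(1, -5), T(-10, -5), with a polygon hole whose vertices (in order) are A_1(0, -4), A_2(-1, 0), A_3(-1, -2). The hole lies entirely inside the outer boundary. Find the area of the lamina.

67

Outer boundary:
Σ = (-9) + (-7) + (-25) + (-55) + (-40) = -136
Area = |Σ|/2 = 68.
Hole:
Apply Gauss's area formula: 2A = Σ (x_i·y_{i+1} − x_{i+1}·y_i), indices taken mod 3.
A_1→A_2: (0)(0) − (-1)(-4) = -4
A_2→A_3: (-1)(-2) − (-1)(0) = 2
A_3→A_1: (-1)(-4) − (0)(-2) = 4
Σ = 2
Area = |Σ|/2 = 1.
Net area = 68 − 1 = 67.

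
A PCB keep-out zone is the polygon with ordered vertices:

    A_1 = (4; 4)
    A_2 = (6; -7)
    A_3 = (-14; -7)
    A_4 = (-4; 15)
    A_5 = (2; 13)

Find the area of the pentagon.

278

Apply the shoelace formula: 2A = Σ (x_i·y_{i+1} − x_{i+1}·y_i), indices taken mod 5.
A_1→A_2: (4)(-7) − (6)(4) = -52
A_2→A_3: (6)(-7) − (-14)(-7) = -140
A_3→A_4: (-14)(15) − (-4)(-7) = -238
A_4→A_5: (-4)(13) − (2)(15) = -82
A_5→A_1: (2)(4) − (4)(13) = -44
Σ = -556
Area = |Σ|/2 = 278.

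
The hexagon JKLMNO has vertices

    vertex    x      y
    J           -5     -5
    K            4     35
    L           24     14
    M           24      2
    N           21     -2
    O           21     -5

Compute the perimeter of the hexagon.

116

|JK| = √((9)² + (40)²) = √1681 = 41
|KL| = √((20)² + (-21)²) = √841 = 29
|LM| = √((0)² + (-12)²) = √144 = 12
|MN| = √((-3)² + (-4)²) = √25 = 5
|NO| = √((0)² + (-3)²) = √9 = 3
|OJ| = √((-26)² + (0)²) = √676 = 26
Perimeter = 41 + 29 + 12 + 5 + 3 + 26 = 116.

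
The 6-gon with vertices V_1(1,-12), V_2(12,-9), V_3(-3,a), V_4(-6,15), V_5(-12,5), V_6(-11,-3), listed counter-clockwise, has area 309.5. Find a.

Write out the shoelace sum; only the two edges meeting at V_3 involve a:
2·Area = [(12·a − (-3)·(-9)) + ((-3)·15 − (-6)·a)] + 511
       = 18·a + 439 = 619
⇒ a = 10.

10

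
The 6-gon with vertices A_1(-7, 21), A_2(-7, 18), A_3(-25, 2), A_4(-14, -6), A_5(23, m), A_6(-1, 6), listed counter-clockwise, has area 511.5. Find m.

-7

Write out the shoelace sum; only the two edges meeting at A_5 involve m:
2·Area = [((-14)·m − 23·(-6)) + (23·6 − (-1)·m)] + 656
       = -13·m + 932 = 1023
⇒ m = -7.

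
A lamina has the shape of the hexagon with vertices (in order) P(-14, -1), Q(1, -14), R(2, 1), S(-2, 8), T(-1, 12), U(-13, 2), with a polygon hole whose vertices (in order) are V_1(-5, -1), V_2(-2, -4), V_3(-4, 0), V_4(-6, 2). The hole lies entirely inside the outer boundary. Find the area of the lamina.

206.5

Outer boundary:
P→Q: (-14)(-14) − (1)(-1) = 197
Q→R: (1)(1) − (2)(-14) = 29
R→S: (2)(8) − (-2)(1) = 18
S→T: (-2)(12) − (-1)(8) = -16
T→U: (-1)(2) − (-13)(12) = 154
U→P: (-13)(-1) − (-14)(2) = 41
Σ = 423
Area = |Σ|/2 = 211.5.
Hole:
Σ = (18) + (-16) + (-8) + (16) = 10
Area = |Σ|/2 = 5.
Net area = 211.5 − 5 = 206.5.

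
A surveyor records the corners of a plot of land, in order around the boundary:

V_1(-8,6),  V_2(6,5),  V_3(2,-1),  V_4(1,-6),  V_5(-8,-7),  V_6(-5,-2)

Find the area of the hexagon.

Apply the shoelace (surveyor's) formula: 2A = Σ (x_i·y_{i+1} − x_{i+1}·y_i), indices taken mod 6.
Cross-terms: -76, -16, -11, -55, -19, -46  ⇒  Σ = -223
Area = |Σ|/2 = 111.5.

111.5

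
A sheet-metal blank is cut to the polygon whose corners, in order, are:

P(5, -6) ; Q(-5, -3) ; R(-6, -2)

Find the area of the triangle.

Σ = (-45) + (-8) + (46) = -7
Area = |Σ|/2 = 3.5.

3.5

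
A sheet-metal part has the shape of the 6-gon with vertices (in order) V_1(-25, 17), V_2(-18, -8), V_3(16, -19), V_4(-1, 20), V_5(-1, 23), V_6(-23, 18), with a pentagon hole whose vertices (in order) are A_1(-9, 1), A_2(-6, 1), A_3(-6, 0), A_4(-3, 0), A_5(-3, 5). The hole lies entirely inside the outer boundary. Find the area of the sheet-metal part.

Outer boundary:
Apply the surveyor's formula: 2A = Σ (x_i·y_{i+1} − x_{i+1}·y_i), indices taken mod 6.
Σ = (506) + (470) + (301) + (-3) + (511) + (59) = 1844
Area = |Σ|/2 = 922.
Hole:
Apply the surveyor's formula: 2A = Σ (x_i·y_{i+1} − x_{i+1}·y_i), indices taken mod 5.
Σ = (-3) + (6) + (0) + (-15) + (42) = 30
Area = |Σ|/2 = 15.
Net area = 922 − 15 = 907.

907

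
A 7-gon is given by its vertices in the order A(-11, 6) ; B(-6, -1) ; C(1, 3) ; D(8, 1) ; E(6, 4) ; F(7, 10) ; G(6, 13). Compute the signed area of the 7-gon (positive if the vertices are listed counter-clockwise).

Apply the shoelace (surveyor's) formula: 2A = Σ (x_i·y_{i+1} − x_{i+1}·y_i), indices taken mod 7.
Σ = (47) + (-17) + (-23) + (26) + (32) + (31) + (179) = 275
Signed area = Σ/2 = 137.5 (positive ⇒ counter-clockwise traversal).

137.5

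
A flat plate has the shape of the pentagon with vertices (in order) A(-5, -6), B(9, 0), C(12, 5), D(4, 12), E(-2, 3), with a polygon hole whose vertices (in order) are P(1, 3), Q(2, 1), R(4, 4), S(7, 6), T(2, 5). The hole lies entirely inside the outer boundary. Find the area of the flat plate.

133.5

Outer boundary:
Apply the shoelace (surveyor's) formula: 2A = Σ (x_i·y_{i+1} − x_{i+1}·y_i), indices taken mod 5.
Σ = (54) + (45) + (124) + (36) + (27) = 286
Area = |Σ|/2 = 143.
Hole:
Apply Gauss's area formula: 2A = Σ (x_i·y_{i+1} − x_{i+1}·y_i), indices taken mod 5.
P→Q: (1)(1) − (2)(3) = -5
Q→R: (2)(4) − (4)(1) = 4
R→S: (4)(6) − (7)(4) = -4
S→T: (7)(5) − (2)(6) = 23
T→P: (2)(3) − (1)(5) = 1
Σ = 19
Area = |Σ|/2 = 9.5.
Net area = 143 − 9.5 = 133.5.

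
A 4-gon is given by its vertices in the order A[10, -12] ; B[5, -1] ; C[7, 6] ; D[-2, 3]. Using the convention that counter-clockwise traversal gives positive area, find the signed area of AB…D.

A→B: (10)(-1) − (5)(-12) = 50
B→C: (5)(6) − (7)(-1) = 37
C→D: (7)(3) − (-2)(6) = 33
D→A: (-2)(-12) − (10)(3) = -6
Σ = 114
Signed area = Σ/2 = 57 (positive ⇒ counter-clockwise traversal).

57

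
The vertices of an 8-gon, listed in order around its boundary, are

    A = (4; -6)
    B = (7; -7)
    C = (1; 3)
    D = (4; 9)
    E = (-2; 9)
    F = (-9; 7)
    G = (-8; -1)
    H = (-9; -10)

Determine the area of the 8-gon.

Apply Gauss's area formula: 2A = Σ (x_i·y_{i+1} − x_{i+1}·y_i), indices taken mod 8.
Σ = (14) + (28) + (-3) + (54) + (67) + (65) + (71) + (94) = 390
Area = |Σ|/2 = 195.

195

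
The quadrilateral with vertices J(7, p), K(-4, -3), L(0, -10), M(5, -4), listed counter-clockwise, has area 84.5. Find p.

8

Write out the shoelace sum; only the two edges meeting at J involve p:
2·Area = [(5·p − 7·(-4)) + (7·(-3) − (-4)·p)] + 90
       = 9·p + 97 = 169
⇒ p = 8.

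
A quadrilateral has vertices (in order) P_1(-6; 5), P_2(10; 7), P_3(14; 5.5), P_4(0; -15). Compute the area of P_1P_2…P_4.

217.5

Cross-terms: -92, -43, -210, -90  ⇒  Σ = -435
Area = |Σ|/2 = 217.5.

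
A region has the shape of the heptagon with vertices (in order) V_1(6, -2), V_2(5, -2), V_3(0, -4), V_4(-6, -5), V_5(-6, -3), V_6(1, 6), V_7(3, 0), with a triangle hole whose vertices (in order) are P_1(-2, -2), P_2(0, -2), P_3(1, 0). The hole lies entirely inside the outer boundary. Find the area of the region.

55.5

Outer boundary:
Apply the shoelace formula: 2A = Σ (x_i·y_{i+1} − x_{i+1}·y_i), indices taken mod 7.
V_1→V_2: (6)(-2) − (5)(-2) = -2
V_2→V_3: (5)(-4) − (0)(-2) = -20
V_3→V_4: (0)(-5) − (-6)(-4) = -24
V_4→V_5: (-6)(-3) − (-6)(-5) = -12
V_5→V_6: (-6)(6) − (1)(-3) = -33
V_6→V_7: (1)(0) − (3)(6) = -18
V_7→V_1: (3)(-2) − (6)(0) = -6
Σ = -115
Area = |Σ|/2 = 57.5.
Hole:
Σ = (4) + (2) + (-2) = 4
Area = |Σ|/2 = 2.
Net area = 57.5 − 2 = 55.5.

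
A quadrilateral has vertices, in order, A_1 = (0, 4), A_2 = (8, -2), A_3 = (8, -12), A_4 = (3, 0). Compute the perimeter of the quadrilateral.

38

|A_1A_2| = √((8)² + (-6)²) = √100 = 10
|A_2A_3| = √((0)² + (-10)²) = √100 = 10
|A_3A_4| = √((-5)² + (12)²) = √169 = 13
|A_4A_1| = √((-3)² + (4)²) = √25 = 5
Perimeter = 10 + 10 + 13 + 5 = 38.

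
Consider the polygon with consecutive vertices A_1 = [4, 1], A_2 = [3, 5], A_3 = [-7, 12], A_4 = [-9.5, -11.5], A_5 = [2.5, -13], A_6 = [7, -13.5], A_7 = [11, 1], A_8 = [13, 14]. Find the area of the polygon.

372.75

Apply the shoelace formula: 2A = Σ (x_i·y_{i+1} − x_{i+1}·y_i), indices taken mod 8.
A_1→A_2: (4)(5) − (3)(1) = 17
A_2→A_3: (3)(12) − (-7)(5) = 71
A_3→A_4: (-7)(-11.5) − (-9.5)(12) = 194.5
A_4→A_5: (-9.5)(-13) − (2.5)(-11.5) = 152.25
A_5→A_6: (2.5)(-13.5) − (7)(-13) = 57.25
A_6→A_7: (7)(1) − (11)(-13.5) = 155.5
A_7→A_8: (11)(14) − (13)(1) = 141
A_8→A_1: (13)(1) − (4)(14) = -43
Σ = 745.5
Area = |Σ|/2 = 372.75.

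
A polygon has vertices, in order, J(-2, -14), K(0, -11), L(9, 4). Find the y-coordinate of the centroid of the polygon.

Apply the surveyor's formula. First the cross-terms c_i = x_i·y_{i+1} − x_{i+1}·y_i:
  22, 99, -118  ⇒  2A = 3, A = 1.5.
Then Σ (y_i + y_{i+1})·c_i = -63, so ȳ = -63 / (6·1.5) = -7.

-7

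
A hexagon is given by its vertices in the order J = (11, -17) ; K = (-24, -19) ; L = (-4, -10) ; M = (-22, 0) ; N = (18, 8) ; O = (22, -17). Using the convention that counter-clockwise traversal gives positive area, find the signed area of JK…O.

Apply the surveyor's formula: 2A = Σ (x_i·y_{i+1} − x_{i+1}·y_i), indices taken mod 6.
J→K: (11)(-19) − (-24)(-17) = -617
K→L: (-24)(-10) − (-4)(-19) = 164
L→M: (-4)(0) − (-22)(-10) = -220
M→N: (-22)(8) − (18)(0) = -176
N→O: (18)(-17) − (22)(8) = -482
O→J: (22)(-17) − (11)(-17) = -187
Σ = -1518
Signed area = Σ/2 = -759 (negative ⇒ clockwise traversal).

-759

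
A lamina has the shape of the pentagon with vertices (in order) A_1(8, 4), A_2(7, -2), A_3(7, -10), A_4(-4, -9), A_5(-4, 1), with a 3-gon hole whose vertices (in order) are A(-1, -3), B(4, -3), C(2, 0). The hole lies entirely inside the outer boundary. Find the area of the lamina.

Outer boundary:
Apply the surveyor's formula: 2A = Σ (x_i·y_{i+1} − x_{i+1}·y_i), indices taken mod 5.
A_1→A_2: (8)(-2) − (7)(4) = -44
A_2→A_3: (7)(-10) − (7)(-2) = -56
A_3→A_4: (7)(-9) − (-4)(-10) = -103
A_4→A_5: (-4)(1) − (-4)(-9) = -40
A_5→A_1: (-4)(4) − (8)(1) = -24
Σ = -267
Area = |Σ|/2 = 133.5.
Hole:
Cross-terms: 15, 6, -6  ⇒  Σ = 15
Area = |Σ|/2 = 7.5.
Net area = 133.5 − 7.5 = 126.

126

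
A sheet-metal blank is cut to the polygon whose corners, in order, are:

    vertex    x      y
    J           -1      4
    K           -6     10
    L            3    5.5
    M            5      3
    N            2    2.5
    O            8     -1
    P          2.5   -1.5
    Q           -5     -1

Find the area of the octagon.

61.75

Σ = (14) + (-63) + (-18.5) + (6.5) + (-22) + (-9.5) + (-10) + (-21) = -123.5
Area = |Σ|/2 = 61.75.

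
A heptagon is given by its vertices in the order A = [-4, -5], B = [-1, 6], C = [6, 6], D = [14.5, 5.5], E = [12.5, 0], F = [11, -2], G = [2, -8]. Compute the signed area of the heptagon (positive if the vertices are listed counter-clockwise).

A→B: (-4)(6) − (-1)(-5) = -29
B→C: (-1)(6) − (6)(6) = -42
C→D: (6)(5.5) − (14.5)(6) = -54
D→E: (14.5)(0) − (12.5)(5.5) = -68.75
E→F: (12.5)(-2) − (11)(0) = -25
F→G: (11)(-8) − (2)(-2) = -84
G→A: (2)(-5) − (-4)(-8) = -42
Σ = -344.75
Signed area = Σ/2 = -172.375 (negative ⇒ clockwise traversal).

-172.375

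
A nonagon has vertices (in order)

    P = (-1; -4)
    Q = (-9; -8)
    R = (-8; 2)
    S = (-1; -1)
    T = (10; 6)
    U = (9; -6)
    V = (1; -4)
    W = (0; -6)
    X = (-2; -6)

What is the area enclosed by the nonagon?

128

Apply the surveyor's formula: 2A = Σ (x_i·y_{i+1} − x_{i+1}·y_i), indices taken mod 9.
P→Q: (-1)(-8) − (-9)(-4) = -28
Q→R: (-9)(2) − (-8)(-8) = -82
R→S: (-8)(-1) − (-1)(2) = 10
S→T: (-1)(6) − (10)(-1) = 4
T→U: (10)(-6) − (9)(6) = -114
U→V: (9)(-4) − (1)(-6) = -30
V→W: (1)(-6) − (0)(-4) = -6
W→X: (0)(-6) − (-2)(-6) = -12
X→P: (-2)(-4) − (-1)(-6) = 2
Σ = -256
Area = |Σ|/2 = 128.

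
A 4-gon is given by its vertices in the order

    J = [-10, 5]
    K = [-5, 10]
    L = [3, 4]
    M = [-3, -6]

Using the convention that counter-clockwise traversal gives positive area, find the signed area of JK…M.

Σ = (-75) + (-50) + (-6) + (-75) = -206
Signed area = Σ/2 = -103 (negative ⇒ clockwise traversal).

-103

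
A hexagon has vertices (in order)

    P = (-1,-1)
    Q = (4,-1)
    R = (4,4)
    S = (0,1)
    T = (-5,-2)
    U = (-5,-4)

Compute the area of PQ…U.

22.5

Apply the shoelace (surveyor's) formula: 2A = Σ (x_i·y_{i+1} − x_{i+1}·y_i), indices taken mod 6.
Cross-terms: 5, 20, 4, 5, 10, 1  ⇒  Σ = 45
Area = |Σ|/2 = 22.5.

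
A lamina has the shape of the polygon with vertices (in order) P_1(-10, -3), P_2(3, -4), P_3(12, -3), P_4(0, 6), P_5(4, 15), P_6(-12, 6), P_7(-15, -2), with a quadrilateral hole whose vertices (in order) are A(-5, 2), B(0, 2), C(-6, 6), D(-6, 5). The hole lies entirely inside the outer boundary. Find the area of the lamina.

229

Outer boundary:
Apply the shoelace formula: 2A = Σ (x_i·y_{i+1} − x_{i+1}·y_i), indices taken mod 7.
Σ = (49) + (39) + (72) + (-24) + (204) + (114) + (25) = 479
Area = |Σ|/2 = 239.5.
Hole:
Σ = (-10) + (12) + (6) + (13) = 21
Area = |Σ|/2 = 10.5.
Net area = 239.5 − 10.5 = 229.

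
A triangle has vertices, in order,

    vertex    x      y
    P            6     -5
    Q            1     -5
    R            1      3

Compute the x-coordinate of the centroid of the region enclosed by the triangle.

Apply the shoelace (surveyor's) formula. First the cross-terms c_i = x_i·y_{i+1} − x_{i+1}·y_i:
  -25, 8, -23  ⇒  2A = -40, A = -20.
Then Σ (x_i + x_{i+1})·c_i = -320, so x̄ = -320 / (6·(-20)) = 8/3.

8/3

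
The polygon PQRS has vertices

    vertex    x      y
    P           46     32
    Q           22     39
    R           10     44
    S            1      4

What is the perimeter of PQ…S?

|PQ| = √((-24)² + (7)²) = √625 = 25
|QR| = √((-12)² + (5)²) = √169 = 13
|RS| = √((-9)² + (-40)²) = √1681 = 41
|SP| = √((45)² + (28)²) = √2809 = 53
Perimeter = 25 + 13 + 41 + 53 = 132.

132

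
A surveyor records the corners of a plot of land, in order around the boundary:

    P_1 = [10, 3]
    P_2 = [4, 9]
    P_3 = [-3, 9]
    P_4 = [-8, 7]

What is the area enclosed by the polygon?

Apply the shoelace (surveyor's) formula: 2A = Σ (x_i·y_{i+1} − x_{i+1}·y_i), indices taken mod 4.
Σ = (78) + (63) + (51) + (-94) = 98
Area = |Σ|/2 = 49.

49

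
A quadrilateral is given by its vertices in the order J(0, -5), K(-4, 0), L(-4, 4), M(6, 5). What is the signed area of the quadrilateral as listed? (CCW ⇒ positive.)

J→K: (0)(0) − (-4)(-5) = -20
K→L: (-4)(4) − (-4)(0) = -16
L→M: (-4)(5) − (6)(4) = -44
M→J: (6)(-5) − (0)(5) = -30
Σ = -110
Signed area = Σ/2 = -55 (negative ⇒ clockwise traversal).

-55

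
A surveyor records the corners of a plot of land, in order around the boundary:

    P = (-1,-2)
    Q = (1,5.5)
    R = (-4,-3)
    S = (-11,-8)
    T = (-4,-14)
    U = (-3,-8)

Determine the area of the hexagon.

62.25

Apply the shoelace (surveyor's) formula: 2A = Σ (x_i·y_{i+1} − x_{i+1}·y_i), indices taken mod 6.
Cross-terms: -3.5, 19, -1, 122, -10, -2  ⇒  Σ = 124.5
Area = |Σ|/2 = 62.25.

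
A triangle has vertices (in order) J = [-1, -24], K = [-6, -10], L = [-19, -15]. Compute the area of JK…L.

103.5

Σ = (-134) + (-100) + (441) = 207
Area = |Σ|/2 = 103.5.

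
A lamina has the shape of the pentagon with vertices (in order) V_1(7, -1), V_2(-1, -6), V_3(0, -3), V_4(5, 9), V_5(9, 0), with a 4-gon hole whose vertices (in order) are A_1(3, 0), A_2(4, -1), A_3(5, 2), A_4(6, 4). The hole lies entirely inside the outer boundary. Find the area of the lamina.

Outer boundary:
Σ = (-43) + (3) + (15) + (-81) + (-9) = -115
Area = |Σ|/2 = 57.5.
Hole:
Apply the surveyor's formula: 2A = Σ (x_i·y_{i+1} − x_{i+1}·y_i), indices taken mod 4.
Σ = (-3) + (13) + (8) + (-12) = 6
Area = |Σ|/2 = 3.
Net area = 57.5 − 3 = 54.5.

54.5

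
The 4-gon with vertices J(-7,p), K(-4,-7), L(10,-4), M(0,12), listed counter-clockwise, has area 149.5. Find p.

-10

Write out the shoelace sum; only the two edges meeting at J involve p:
2·Area = [(0·p − (-7)·12) + ((-7)·(-7) − (-4)·p)] + 206
       = 4·p + 339 = 299
⇒ p = -10.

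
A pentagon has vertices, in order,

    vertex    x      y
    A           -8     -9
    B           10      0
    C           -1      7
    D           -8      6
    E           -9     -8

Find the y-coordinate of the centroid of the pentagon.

-13/69

Apply the surveyor's formula. First the cross-terms c_i = x_i·y_{i+1} − x_{i+1}·y_i:
  90, 70, 50, 118, 17  ⇒  2A = 345, A = 172.5.
Then Σ (y_i + y_{i+1})·c_i = -195, so ȳ = -195 / (6·172.5) = -13/69.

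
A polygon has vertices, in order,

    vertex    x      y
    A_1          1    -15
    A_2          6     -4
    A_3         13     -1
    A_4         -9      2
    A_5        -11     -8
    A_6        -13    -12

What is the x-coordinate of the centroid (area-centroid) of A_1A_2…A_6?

-582/239

Apply Gauss's area formula. First the cross-terms c_i = x_i·y_{i+1} − x_{i+1}·y_i:
  86, 46, 17, 94, 28, 207  ⇒  2A = 478, A = 239.
Then Σ (x_i + x_{i+1})·c_i = -3492, so x̄ = -3492 / (6·239) = -582/239.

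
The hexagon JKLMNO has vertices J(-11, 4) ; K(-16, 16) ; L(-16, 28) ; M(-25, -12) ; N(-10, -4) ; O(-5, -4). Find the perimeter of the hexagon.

98

|JK| = √((-5)² + (12)²) = √169 = 13
|KL| = √((0)² + (12)²) = √144 = 12
|LM| = √((-9)² + (-40)²) = √1681 = 41
|MN| = √((15)² + (8)²) = √289 = 17
|NO| = √((5)² + (0)²) = √25 = 5
|OJ| = √((-6)² + (8)²) = √100 = 10
Perimeter = 13 + 12 + 41 + 17 + 5 + 10 = 98.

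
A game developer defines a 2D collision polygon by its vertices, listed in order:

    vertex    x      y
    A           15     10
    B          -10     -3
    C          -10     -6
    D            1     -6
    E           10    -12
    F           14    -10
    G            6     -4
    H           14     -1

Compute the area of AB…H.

Apply the shoelace formula: 2A = Σ (x_i·y_{i+1} − x_{i+1}·y_i), indices taken mod 8.
A→B: (15)(-3) − (-10)(10) = 55
B→C: (-10)(-6) − (-10)(-3) = 30
C→D: (-10)(-6) − (1)(-6) = 66
D→E: (1)(-12) − (10)(-6) = 48
E→F: (10)(-10) − (14)(-12) = 68
F→G: (14)(-4) − (6)(-10) = 4
G→H: (6)(-1) − (14)(-4) = 50
H→A: (14)(10) − (15)(-1) = 155
Σ = 476
Area = |Σ|/2 = 238.

238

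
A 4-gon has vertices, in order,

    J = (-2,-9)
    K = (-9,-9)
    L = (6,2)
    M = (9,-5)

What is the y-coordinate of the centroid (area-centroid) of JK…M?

-1150/249

Apply the shoelace (surveyor's) formula. First the cross-terms c_i = x_i·y_{i+1} − x_{i+1}·y_i:
  -63, 36, -48, -91  ⇒  2A = -166, A = -83.
Then Σ (y_i + y_{i+1})·c_i = 2300, so ȳ = 2300 / (6·(-83)) = -1150/249.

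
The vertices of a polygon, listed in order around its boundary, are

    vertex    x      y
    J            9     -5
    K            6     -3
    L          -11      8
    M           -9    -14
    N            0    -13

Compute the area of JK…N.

239

Apply the shoelace formula: 2A = Σ (x_i·y_{i+1} − x_{i+1}·y_i), indices taken mod 5.
Σ = (3) + (15) + (226) + (117) + (117) = 478
Area = |Σ|/2 = 239.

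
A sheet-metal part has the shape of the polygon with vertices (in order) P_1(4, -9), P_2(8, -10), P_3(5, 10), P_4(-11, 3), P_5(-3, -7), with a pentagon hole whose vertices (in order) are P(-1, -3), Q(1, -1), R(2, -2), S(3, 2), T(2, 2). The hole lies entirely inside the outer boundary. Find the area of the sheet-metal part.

208

Outer boundary:
Apply Gauss's area formula: 2A = Σ (x_i·y_{i+1} − x_{i+1}·y_i), indices taken mod 5.
Cross-terms: 32, 130, 125, 86, 55  ⇒  Σ = 428
Area = |Σ|/2 = 214.
Hole:
Apply the shoelace (surveyor's) formula: 2A = Σ (x_i·y_{i+1} − x_{i+1}·y_i), indices taken mod 5.
Σ = (4) + (0) + (10) + (2) + (-4) = 12
Area = |Σ|/2 = 6.
Net area = 214 − 6 = 208.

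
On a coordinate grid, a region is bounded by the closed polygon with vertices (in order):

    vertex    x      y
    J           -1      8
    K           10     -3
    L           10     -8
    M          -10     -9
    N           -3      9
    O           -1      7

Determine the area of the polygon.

213.5

J→K: (-1)(-3) − (10)(8) = -77
K→L: (10)(-8) − (10)(-3) = -50
L→M: (10)(-9) − (-10)(-8) = -170
M→N: (-10)(9) − (-3)(-9) = -117
N→O: (-3)(7) − (-1)(9) = -12
O→J: (-1)(8) − (-1)(7) = -1
Σ = -427
Area = |Σ|/2 = 213.5.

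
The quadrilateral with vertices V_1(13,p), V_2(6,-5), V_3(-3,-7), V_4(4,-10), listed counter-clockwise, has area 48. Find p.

-15

Write out the shoelace sum; only the two edges meeting at V_1 involve p:
2·Area = [(4·p − 13·(-10)) + (13·(-5) − 6·p)] + 1
       = -2·p + 66 = 96
⇒ p = -15.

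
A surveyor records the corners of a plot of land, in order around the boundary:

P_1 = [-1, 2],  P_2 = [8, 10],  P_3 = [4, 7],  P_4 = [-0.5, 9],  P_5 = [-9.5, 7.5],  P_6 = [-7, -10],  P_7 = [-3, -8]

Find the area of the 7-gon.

P_1→P_2: (-1)(10) − (8)(2) = -26
P_2→P_3: (8)(7) − (4)(10) = 16
P_3→P_4: (4)(9) − (-0.5)(7) = 39.5
P_4→P_5: (-0.5)(7.5) − (-9.5)(9) = 81.75
P_5→P_6: (-9.5)(-10) − (-7)(7.5) = 147.5
P_6→P_7: (-7)(-8) − (-3)(-10) = 26
P_7→P_1: (-3)(2) − (-1)(-8) = -14
Σ = 270.75
Area = |Σ|/2 = 135.375.

135.375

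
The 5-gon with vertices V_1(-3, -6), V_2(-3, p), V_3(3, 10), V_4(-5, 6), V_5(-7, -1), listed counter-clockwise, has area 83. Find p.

-10

Write out the shoelace sum; only the two edges meeting at V_2 involve p:
2·Area = [((-3)·p − (-3)·(-6)) + ((-3)·10 − 3·p)] + 154
       = -6·p + 106 = 166
⇒ p = -10.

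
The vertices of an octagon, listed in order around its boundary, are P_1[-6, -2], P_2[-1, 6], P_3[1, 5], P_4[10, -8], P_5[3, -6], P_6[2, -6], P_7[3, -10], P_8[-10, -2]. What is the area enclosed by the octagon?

Apply Gauss's area formula: 2A = Σ (x_i·y_{i+1} − x_{i+1}·y_i), indices taken mod 8.
Σ = (-38) + (-11) + (-58) + (-36) + (-6) + (-2) + (-106) + (8) = -249
Area = |Σ|/2 = 124.5.

124.5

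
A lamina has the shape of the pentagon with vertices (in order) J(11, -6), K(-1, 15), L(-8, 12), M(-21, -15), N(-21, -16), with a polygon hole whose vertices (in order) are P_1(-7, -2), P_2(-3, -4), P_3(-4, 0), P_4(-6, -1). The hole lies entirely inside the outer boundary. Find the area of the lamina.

473.5

Outer boundary:
Cross-terms: 159, 108, 372, 21, 302  ⇒  Σ = 962
Area = |Σ|/2 = 481.
Hole:
Apply the shoelace formula: 2A = Σ (x_i·y_{i+1} − x_{i+1}·y_i), indices taken mod 4.
P_1→P_2: (-7)(-4) − (-3)(-2) = 22
P_2→P_3: (-3)(0) − (-4)(-4) = -16
P_3→P_4: (-4)(-1) − (-6)(0) = 4
P_4→P_1: (-6)(-2) − (-7)(-1) = 5
Σ = 15
Area = |Σ|/2 = 7.5.
Net area = 481 − 7.5 = 473.5.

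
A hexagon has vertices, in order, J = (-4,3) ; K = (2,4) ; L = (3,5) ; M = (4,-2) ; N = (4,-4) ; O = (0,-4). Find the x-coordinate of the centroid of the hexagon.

106/135

Apply the surveyor's formula. First the cross-terms c_i = x_i·y_{i+1} − x_{i+1}·y_i:
  -22, -2, -26, -8, -16, -16  ⇒  2A = -90, A = -45.
Then Σ (x_i + x_{i+1})·c_i = -212, so x̄ = -212 / (6·(-45)) = 106/135.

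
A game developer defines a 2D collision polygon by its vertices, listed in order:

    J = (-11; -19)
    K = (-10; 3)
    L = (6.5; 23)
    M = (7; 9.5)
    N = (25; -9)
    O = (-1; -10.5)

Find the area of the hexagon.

620.125

Apply the surveyor's formula: 2A = Σ (x_i·y_{i+1} − x_{i+1}·y_i), indices taken mod 6.
Σ = (-223) + (-249.5) + (-99.25) + (-300.5) + (-271.5) + (-96.5) = -1240.25
Area = |Σ|/2 = 620.125.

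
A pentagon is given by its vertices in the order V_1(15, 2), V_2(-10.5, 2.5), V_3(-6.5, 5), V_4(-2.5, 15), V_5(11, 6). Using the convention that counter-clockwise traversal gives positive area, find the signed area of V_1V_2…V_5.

-155.375

Σ = (58.5) + (-36.25) + (-85) + (-180) + (-68) = -310.75
Signed area = Σ/2 = -155.375 (negative ⇒ clockwise traversal).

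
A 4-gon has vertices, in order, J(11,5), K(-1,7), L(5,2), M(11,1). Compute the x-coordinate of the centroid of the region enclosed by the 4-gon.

Apply the shoelace formula. First the cross-terms c_i = x_i·y_{i+1} − x_{i+1}·y_i:
  82, -37, -17, 44  ⇒  2A = 72, A = 36.
Then Σ (x_i + x_{i+1})·c_i = 1368, so x̄ = 1368 / (6·36) = 19/3.

19/3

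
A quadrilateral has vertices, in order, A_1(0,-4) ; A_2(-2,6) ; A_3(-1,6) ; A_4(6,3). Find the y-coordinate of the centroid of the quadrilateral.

Apply the shoelace (surveyor's) formula. First the cross-terms c_i = x_i·y_{i+1} − x_{i+1}·y_i:
  -8, -6, -39, -24  ⇒  2A = -77, A = -38.5.
Then Σ (y_i + y_{i+1})·c_i = -415, so ȳ = -415 / (6·(-38.5)) = 415/231.

415/231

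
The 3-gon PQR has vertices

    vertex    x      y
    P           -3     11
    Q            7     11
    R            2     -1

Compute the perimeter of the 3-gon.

36

|PQ| = √((10)² + (0)²) = √100 = 10
|QR| = √((-5)² + (-12)²) = √169 = 13
|RP| = √((-5)² + (12)²) = √169 = 13
Perimeter = 10 + 13 + 13 = 36.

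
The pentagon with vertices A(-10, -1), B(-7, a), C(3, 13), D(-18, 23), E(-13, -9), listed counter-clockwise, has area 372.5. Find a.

-12

The doubled signed area Σ (x_i y_{i+1} − x_{i+1} y_i) is linear in a.
With a=0 it equals 589; the coefficient of a is -13 (from the two edges through B).
So -13·a + 589 = 2·372.5 = 745 ⇒ a = -12.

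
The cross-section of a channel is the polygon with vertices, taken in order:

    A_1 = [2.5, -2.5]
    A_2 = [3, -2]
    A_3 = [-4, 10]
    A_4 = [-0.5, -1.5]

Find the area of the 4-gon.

Apply the surveyor's formula: 2A = Σ (x_i·y_{i+1} − x_{i+1}·y_i), indices taken mod 4.
Σ = (2.5) + (22) + (11) + (5) = 40.5
Area = |Σ|/2 = 20.25.

20.25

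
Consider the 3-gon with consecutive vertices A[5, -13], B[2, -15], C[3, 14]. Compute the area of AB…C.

Apply Gauss's area formula: 2A = Σ (x_i·y_{i+1} − x_{i+1}·y_i), indices taken mod 3.
Σ = (-49) + (73) + (-109) = -85
Area = |Σ|/2 = 42.5.

42.5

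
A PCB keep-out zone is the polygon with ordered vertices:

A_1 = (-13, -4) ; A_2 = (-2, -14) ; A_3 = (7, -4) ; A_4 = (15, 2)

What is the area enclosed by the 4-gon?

160

Apply Gauss's area formula: 2A = Σ (x_i·y_{i+1} − x_{i+1}·y_i), indices taken mod 4.
Σ = (174) + (106) + (74) + (-34) = 320
Area = |Σ|/2 = 160.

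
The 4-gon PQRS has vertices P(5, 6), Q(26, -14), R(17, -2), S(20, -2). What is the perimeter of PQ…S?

|PQ| = √((21)² + (-20)²) = √841 = 29
|QR| = √((-9)² + (12)²) = √225 = 15
|RS| = √((3)² + (0)²) = √9 = 3
|SP| = √((-15)² + (8)²) = √289 = 17
Perimeter = 29 + 15 + 3 + 17 = 64.

64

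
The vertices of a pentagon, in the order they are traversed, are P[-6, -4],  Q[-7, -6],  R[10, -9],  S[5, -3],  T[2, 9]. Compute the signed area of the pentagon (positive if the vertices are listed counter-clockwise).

Apply the surveyor's formula: 2A = Σ (x_i·y_{i+1} − x_{i+1}·y_i), indices taken mod 5.
Σ = (8) + (123) + (15) + (51) + (46) = 243
Signed area = Σ/2 = 121.5 (positive ⇒ counter-clockwise traversal).

121.5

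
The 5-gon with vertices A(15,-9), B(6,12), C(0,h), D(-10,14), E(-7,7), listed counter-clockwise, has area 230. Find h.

15

Write out the shoelace sum; only the two edges meeting at C involve h:
2·Area = [(6·h − 0·12) + (0·14 − (-10)·h)] + 220
       = 16·h + 220 = 460
⇒ h = 15.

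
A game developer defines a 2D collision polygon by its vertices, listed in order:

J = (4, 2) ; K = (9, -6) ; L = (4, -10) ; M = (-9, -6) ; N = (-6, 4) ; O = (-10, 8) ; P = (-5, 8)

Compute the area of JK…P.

Apply Gauss's area formula: 2A = Σ (x_i·y_{i+1} − x_{i+1}·y_i), indices taken mod 7.
J→K: (4)(-6) − (9)(2) = -42
K→L: (9)(-10) − (4)(-6) = -66
L→M: (4)(-6) − (-9)(-10) = -114
M→N: (-9)(4) − (-6)(-6) = -72
N→O: (-6)(8) − (-10)(4) = -8
O→P: (-10)(8) − (-5)(8) = -40
P→J: (-5)(2) − (4)(8) = -42
Σ = -384
Area = |Σ|/2 = 192.

192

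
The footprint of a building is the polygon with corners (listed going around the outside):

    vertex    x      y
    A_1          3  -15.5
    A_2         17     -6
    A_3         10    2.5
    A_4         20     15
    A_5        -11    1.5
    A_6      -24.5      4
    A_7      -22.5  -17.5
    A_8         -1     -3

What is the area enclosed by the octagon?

614.5

Apply the surveyor's formula: 2A = Σ (x_i·y_{i+1} − x_{i+1}·y_i), indices taken mod 8.
Σ = (245.5) + (102.5) + (100) + (195) + (-7.25) + (518.75) + (50) + (24.5) = 1229
Area = |Σ|/2 = 614.5.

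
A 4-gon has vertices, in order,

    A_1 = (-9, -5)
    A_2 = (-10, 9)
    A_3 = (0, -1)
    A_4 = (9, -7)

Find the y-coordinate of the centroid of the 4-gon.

Apply the shoelace formula. First the cross-terms c_i = x_i·y_{i+1} − x_{i+1}·y_i:
  -131, 10, 9, -108  ⇒  2A = -220, A = -110.
Then Σ (y_i + y_{i+1})·c_i = 780, so ȳ = 780 / (6·(-110)) = -13/11.

-13/11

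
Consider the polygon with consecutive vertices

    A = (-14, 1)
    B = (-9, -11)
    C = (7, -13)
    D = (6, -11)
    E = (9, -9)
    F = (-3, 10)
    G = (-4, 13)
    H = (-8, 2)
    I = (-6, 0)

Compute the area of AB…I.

Σ = (163) + (194) + (1) + (45) + (63) + (1) + (96) + (12) + (-6) = 569
Area = |Σ|/2 = 284.5.

284.5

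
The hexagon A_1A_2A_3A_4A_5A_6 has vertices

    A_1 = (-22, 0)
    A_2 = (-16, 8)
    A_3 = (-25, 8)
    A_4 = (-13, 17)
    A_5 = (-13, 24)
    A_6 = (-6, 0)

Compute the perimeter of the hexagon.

|A_1A_2| = √((6)² + (8)²) = √100 = 10
|A_2A_3| = √((-9)² + (0)²) = √81 = 9
|A_3A_4| = √((12)² + (9)²) = √225 = 15
|A_4A_5| = √((0)² + (7)²) = √49 = 7
|A_5A_6| = √((7)² + (-24)²) = √625 = 25
|A_6A_1| = √((-16)² + (0)²) = √256 = 16
Perimeter = 10 + 9 + 15 + 7 + 25 + 16 = 82.

82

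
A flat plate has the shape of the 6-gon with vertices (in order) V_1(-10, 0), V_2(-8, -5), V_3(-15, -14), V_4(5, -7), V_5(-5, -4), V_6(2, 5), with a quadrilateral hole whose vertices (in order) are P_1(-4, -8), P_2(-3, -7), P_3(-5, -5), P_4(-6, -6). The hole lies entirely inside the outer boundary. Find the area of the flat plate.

Outer boundary:
Σ = (50) + (37) + (175) + (-55) + (-17) + (50) = 240
Area = |Σ|/2 = 120.
Hole:
Cross-terms: 4, -20, 0, 24  ⇒  Σ = 8
Area = |Σ|/2 = 4.
Net area = 120 − 4 = 116.

116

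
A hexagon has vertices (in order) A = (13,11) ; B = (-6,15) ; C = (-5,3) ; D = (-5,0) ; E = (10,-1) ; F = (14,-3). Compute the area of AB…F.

257.5

Apply the surveyor's formula: 2A = Σ (x_i·y_{i+1} − x_{i+1}·y_i), indices taken mod 6.
Σ = (261) + (57) + (15) + (5) + (-16) + (193) = 515
Area = |Σ|/2 = 257.5.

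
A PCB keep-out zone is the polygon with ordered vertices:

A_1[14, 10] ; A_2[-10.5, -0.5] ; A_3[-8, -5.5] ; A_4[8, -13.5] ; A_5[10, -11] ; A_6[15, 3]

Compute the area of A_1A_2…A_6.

326.875

Σ = (98) + (53.75) + (152) + (47) + (195) + (108) = 653.75
Area = |Σ|/2 = 326.875.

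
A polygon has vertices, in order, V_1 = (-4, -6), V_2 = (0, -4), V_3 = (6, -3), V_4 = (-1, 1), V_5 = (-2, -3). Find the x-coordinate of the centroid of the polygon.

Apply the surveyor's formula. First the cross-terms c_i = x_i·y_{i+1} − x_{i+1}·y_i:
  16, 24, 3, 5, 0  ⇒  2A = 48, A = 24.
Then Σ (x_i + x_{i+1})·c_i = 80, so x̄ = 80 / (6·24) = 5/9.

5/9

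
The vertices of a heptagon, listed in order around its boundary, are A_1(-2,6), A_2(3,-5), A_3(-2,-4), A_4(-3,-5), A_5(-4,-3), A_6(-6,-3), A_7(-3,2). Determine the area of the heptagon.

42

Σ = (-8) + (-22) + (-2) + (-11) + (-6) + (-21) + (-14) = -84
Area = |Σ|/2 = 42.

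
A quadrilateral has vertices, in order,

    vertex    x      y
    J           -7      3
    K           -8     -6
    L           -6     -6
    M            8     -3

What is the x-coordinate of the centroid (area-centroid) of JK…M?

Apply Gauss's area formula. First the cross-terms c_i = x_i·y_{i+1} − x_{i+1}·y_i:
  66, 12, 66, 3  ⇒  2A = 147, A = 73.5.
Then Σ (x_i + x_{i+1})·c_i = -1023, so x̄ = -1023 / (6·73.5) = -341/147.

-341/147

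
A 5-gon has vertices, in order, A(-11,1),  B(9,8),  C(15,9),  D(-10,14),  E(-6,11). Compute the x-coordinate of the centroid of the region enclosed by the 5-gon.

Apply the shoelace (surveyor's) formula. First the cross-terms c_i = x_i·y_{i+1} − x_{i+1}·y_i:
  -97, -39, 300, -26, 115  ⇒  2A = 253, A = 126.5.
Then Σ (x_i + x_{i+1})·c_i = -781, so x̄ = -781 / (6·126.5) = -71/69.

-71/69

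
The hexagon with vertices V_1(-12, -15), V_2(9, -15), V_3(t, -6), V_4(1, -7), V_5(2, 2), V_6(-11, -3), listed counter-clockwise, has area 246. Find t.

Write out the shoelace sum; only the two edges meeting at V_3 involve t:
2·Area = [(9·(-6) − t·(-15)) + (t·(-7) − 1·(-6))] + 476
       = 8·t + 428 = 492
⇒ t = 8.

8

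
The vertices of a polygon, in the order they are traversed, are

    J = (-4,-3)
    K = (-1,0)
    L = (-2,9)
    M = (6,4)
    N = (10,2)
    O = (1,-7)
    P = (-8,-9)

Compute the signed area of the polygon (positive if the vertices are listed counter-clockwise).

-125.5

Apply the shoelace (surveyor's) formula: 2A = Σ (x_i·y_{i+1} − x_{i+1}·y_i), indices taken mod 7.
Cross-terms: -3, -9, -62, -28, -72, -65, -12  ⇒  Σ = -251
Signed area = Σ/2 = -125.5 (negative ⇒ clockwise traversal).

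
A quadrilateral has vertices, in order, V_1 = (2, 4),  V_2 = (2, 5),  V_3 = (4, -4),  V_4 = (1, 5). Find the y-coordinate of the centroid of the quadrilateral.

5/3

Apply the surveyor's formula. First the cross-terms c_i = x_i·y_{i+1} − x_{i+1}·y_i:
  2, -28, 24, -6  ⇒  2A = -8, A = -4.
Then Σ (y_i + y_{i+1})·c_i = -40, so ȳ = -40 / (6·(-4)) = 5/3.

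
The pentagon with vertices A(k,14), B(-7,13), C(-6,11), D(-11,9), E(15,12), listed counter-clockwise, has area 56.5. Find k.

The doubled signed area Σ (x_i y_{i+1} − x_{i+1} y_i) is linear in k.
With k=0 it equals 109; the coefficient of k is 1 (from the two edges through A).
So 1·k + 109 = 2·56.5 = 113 ⇒ k = 4.

4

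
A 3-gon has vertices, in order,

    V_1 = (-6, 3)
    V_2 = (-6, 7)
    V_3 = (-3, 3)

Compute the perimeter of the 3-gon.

12

|V_1V_2| = √((0)² + (4)²) = √16 = 4
|V_2V_3| = √((3)² + (-4)²) = √25 = 5
|V_3V_1| = √((-3)² + (0)²) = √9 = 3
Perimeter = 4 + 5 + 3 = 12.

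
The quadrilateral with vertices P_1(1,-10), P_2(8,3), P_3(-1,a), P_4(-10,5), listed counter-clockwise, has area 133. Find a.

5

The doubled signed area Σ (x_i y_{i+1} − x_{i+1} y_i) is linear in a.
With a=0 it equals 176; the coefficient of a is 18 (from the two edges through P_3).
So 18·a + 176 = 2·133 = 266 ⇒ a = 5.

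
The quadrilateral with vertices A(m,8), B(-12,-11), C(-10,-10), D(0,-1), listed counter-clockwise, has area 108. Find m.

-10

Write out the shoelace sum; only the two edges meeting at A involve m:
2·Area = [(0·8 − m·(-1)) + (m·(-11) − (-12)·8)] + 20
       = -10·m + 116 = 216
⇒ m = -10.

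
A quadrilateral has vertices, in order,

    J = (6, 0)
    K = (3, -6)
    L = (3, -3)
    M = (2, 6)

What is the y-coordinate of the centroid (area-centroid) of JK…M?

Apply the shoelace (surveyor's) formula. First the cross-terms c_i = x_i·y_{i+1} − x_{i+1}·y_i:
  -36, 9, 24, -36  ⇒  2A = -39, A = -19.5.
Then Σ (y_i + y_{i+1})·c_i = -9, so ȳ = -9 / (6·(-19.5)) = 1/13.

1/13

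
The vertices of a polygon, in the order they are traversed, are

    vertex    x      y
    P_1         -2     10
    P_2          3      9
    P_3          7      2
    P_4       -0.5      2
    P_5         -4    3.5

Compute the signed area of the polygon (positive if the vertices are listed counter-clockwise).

-58.375

Apply the shoelace formula: 2A = Σ (x_i·y_{i+1} − x_{i+1}·y_i), indices taken mod 5.
Σ = (-48) + (-57) + (15) + (6.25) + (-33) = -116.75
Signed area = Σ/2 = -58.375 (negative ⇒ clockwise traversal).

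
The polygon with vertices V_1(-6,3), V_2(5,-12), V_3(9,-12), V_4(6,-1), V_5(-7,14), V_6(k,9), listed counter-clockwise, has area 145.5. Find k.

The doubled signed area Σ (x_i y_{i+1} − x_{i+1} y_i) is linear in k.
With k=0 it equals 236; the coefficient of k is -11 (from the two edges through V_6).
So -11·k + 236 = 2·145.5 = 291 ⇒ k = -5.

-5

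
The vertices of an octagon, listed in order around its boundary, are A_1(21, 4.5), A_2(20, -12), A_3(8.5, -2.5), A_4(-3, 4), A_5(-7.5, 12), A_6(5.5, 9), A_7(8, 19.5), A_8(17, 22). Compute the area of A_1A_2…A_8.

454.375

Σ = (-342) + (52) + (26.5) + (-6) + (-133.5) + (35.25) + (-155.5) + (-385.5) = -908.75
Area = |Σ|/2 = 454.375.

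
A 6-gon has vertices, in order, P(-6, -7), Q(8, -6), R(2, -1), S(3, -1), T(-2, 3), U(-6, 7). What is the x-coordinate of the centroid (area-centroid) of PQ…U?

Apply the shoelace formula. First the cross-terms c_i = x_i·y_{i+1} − x_{i+1}·y_i:
  92, 4, 1, 7, 4, 84  ⇒  2A = 192, A = 96.
Then Σ (x_i + x_{i+1})·c_i = -804, so x̄ = -804 / (6·96) = -67/48.

-67/48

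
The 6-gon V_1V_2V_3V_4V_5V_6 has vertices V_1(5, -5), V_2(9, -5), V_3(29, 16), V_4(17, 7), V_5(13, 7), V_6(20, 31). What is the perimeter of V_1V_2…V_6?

|V_1V_2| = √((4)² + (0)²) = √16 = 4
|V_2V_3| = √((20)² + (21)²) = √841 = 29
|V_3V_4| = √((-12)² + (-9)²) = √225 = 15
|V_4V_5| = √((-4)² + (0)²) = √16 = 4
|V_5V_6| = √((7)² + (24)²) = √625 = 25
|V_6V_1| = √((-15)² + (-36)²) = √1521 = 39
Perimeter = 4 + 29 + 15 + 4 + 25 + 39 = 116.

116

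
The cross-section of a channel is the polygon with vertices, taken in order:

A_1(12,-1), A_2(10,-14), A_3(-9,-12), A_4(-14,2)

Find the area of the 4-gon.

300

Apply Gauss's area formula: 2A = Σ (x_i·y_{i+1} − x_{i+1}·y_i), indices taken mod 4.
Σ = (-158) + (-246) + (-186) + (-10) = -600
Area = |Σ|/2 = 300.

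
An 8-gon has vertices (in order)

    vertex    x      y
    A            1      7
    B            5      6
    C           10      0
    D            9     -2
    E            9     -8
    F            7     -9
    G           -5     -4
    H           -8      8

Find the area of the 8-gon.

Apply the shoelace formula: 2A = Σ (x_i·y_{i+1} − x_{i+1}·y_i), indices taken mod 8.
Σ = (-29) + (-60) + (-20) + (-54) + (-25) + (-73) + (-72) + (-64) = -397
Area = |Σ|/2 = 198.5.

198.5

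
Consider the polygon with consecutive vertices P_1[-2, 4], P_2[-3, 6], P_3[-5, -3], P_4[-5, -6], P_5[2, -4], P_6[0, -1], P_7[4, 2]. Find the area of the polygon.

54

Σ = (0) + (39) + (15) + (32) + (-2) + (4) + (20) = 108
Area = |Σ|/2 = 54.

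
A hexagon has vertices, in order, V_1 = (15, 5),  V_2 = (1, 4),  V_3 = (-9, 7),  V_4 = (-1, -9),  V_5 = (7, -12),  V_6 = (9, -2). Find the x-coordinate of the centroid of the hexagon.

341/129

Apply Gauss's area formula. First the cross-terms c_i = x_i·y_{i+1} − x_{i+1}·y_i:
  55, 43, 88, 75, 94, 75  ⇒  2A = 430, A = 215.
Then Σ (x_i + x_{i+1})·c_i = 3410, so x̄ = 3410 / (6·215) = 341/129.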